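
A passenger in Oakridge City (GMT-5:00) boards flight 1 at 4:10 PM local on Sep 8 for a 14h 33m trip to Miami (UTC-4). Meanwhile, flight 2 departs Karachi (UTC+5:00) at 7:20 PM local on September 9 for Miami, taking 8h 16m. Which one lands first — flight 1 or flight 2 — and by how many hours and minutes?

Flight 1 in UTC: 4:10 PM + 5:00 = 9:10 PM on Sep 8.
+14 hours and 33 minutes → arrive 11:43 AM UTC on Sep 9.
Flight 2 in UTC: 7:20 PM − 5:00 = 2:20 PM on Sep 9.
+8 hours 16 minutes → arrive 10:36 PM UTC on Sep 9.
Flight 1 lands earlier by 10 hours 53 minutes.

the first, by 10 hours 53 minutes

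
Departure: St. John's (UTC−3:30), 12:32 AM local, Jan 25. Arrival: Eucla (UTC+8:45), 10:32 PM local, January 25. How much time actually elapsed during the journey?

9 hours 45 minutes

Departure in UTC: 12:32 AM + 3:30 = 4:02 AM on Jan 25.
Arrival in UTC: 10:32 PM − 8:45 = 1:47 PM on Jan 25.
Elapsed = 1:47 PM − 4:02 AM = 9 hours 45 minutes.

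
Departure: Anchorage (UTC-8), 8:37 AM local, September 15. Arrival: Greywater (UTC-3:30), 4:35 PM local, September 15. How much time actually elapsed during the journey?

3 hours 28 minutes

Departure in UTC: 8:37 AM + 8:00 = 4:37 PM on Sep 15.
Arrival in UTC: 4:35 PM + 3:30 = 8:05 PM on Sep 15.
Elapsed = 8:05 PM − 4:37 PM = 3 hours 28 minutes.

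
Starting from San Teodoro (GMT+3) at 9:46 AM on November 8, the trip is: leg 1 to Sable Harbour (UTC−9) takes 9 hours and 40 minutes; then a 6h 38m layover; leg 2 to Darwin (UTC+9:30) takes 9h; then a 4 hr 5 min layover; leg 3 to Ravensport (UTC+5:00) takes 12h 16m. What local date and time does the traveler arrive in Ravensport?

5:25 AM on November 10

Convert departure to UTC: 9:46 AM − 3:00 = 6:46 AM UTC on Nov 8.
Add 9 hours 40 minutes leg 1 → 4:26 PM UTC.
Add 6 hours 38 minutes layover in Sable Harbour → 11:04 PM UTC.
Add 9 hours leg 2 → 8:04 AM UTC (Nov 9).
Add 4 hours 5 minutes layover in Darwin → 12:09 PM UTC.
Add 12 hours and 16 minutes leg 3 → 12:25 AM UTC (Nov 10).
Ravensport is UTC+5:00, so local arrival = 12:25 AM + 5:00 = 5:25 AM on Nov 10.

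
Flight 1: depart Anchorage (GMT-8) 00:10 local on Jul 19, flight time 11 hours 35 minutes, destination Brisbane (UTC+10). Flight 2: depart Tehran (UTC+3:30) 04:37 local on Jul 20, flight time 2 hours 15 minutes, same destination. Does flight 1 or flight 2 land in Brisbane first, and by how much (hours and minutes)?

the first, by 7 hours 37 minutes

Flight 1 in UTC: 00:10 + 8:00 = 08:10 on Jul 19.
+11 hours 35 minutes → arrive 19:45 UTC on Jul 19.
Flight 2 in UTC: 04:37 − 3:30 = 01:07 on Jul 20.
+2 hours and 15 minutes → arrive 03:22 UTC on Jul 20.
Flight 1 lands earlier by 7 hours 37 minutes.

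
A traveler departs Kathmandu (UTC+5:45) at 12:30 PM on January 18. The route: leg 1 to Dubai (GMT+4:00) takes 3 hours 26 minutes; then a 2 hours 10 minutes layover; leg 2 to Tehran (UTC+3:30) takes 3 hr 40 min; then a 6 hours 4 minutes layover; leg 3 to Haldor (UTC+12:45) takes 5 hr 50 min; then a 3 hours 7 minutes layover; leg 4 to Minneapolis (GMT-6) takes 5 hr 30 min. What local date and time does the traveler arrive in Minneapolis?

Convert departure to UTC: 12:30 PM − 5:45 = 6:45 AM UTC on Jan 18.
Add 3 hours and 26 minutes leg 1 → 10:11 AM UTC.
Add 2 hours 10 minutes layover in Dubai → 12:21 PM UTC.
Add 3 hours 40 minutes leg 2 → 4:01 PM UTC.
Add 6 hours and 4 minutes layover in Tehran → 10:05 PM UTC.
Add 5 hours 50 minutes leg 3 → 3:55 AM UTC (Jan 19).
Add 3 hours and 7 minutes layover in Haldor → 7:02 AM UTC.
Add 5 hours 30 minutes leg 4 → 12:32 PM UTC.
Minneapolis is UTC−6:00, so local arrival = 12:32 PM − 6:00 = 6:32 AM on Jan 19.

6:32 AM on Jan 19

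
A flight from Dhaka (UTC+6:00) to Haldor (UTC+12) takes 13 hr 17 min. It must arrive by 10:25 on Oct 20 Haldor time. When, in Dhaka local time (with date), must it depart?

15:08 on October 19

Target arrival in UTC: 10:25 − 12:00 = 22:25 on Oct 19.
Subtract 13 hours 17 minutes → departure 09:08 UTC on Oct 19.
Dhaka is UTC+6:00: 09:08 + 6:00 = 15:08 on Oct 19.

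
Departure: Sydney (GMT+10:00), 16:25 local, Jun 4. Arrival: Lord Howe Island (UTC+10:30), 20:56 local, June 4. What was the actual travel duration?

Lord Howe Island is 0:30 ahead of Sydney.
Clock-face elapsed time (ignoring zones) is 4 hours 31 minutes.
Actual elapsed = 4 hours 31 minutes − 0:30 = 4 hours 1 minute.

4 hours 1 minute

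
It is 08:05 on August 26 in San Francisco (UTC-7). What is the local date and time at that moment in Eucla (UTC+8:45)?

23:50 on August 26

In UTC: 08:05 + 7:00 = 15:05 on Aug 26.
Eucla is UTC+8:45: 15:05 + 8:45 = 23:50 on Aug 26.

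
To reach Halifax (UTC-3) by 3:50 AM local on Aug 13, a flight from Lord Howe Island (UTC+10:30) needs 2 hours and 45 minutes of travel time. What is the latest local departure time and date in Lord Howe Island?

Target arrival in UTC: 3:50 AM + 3:00 = 6:50 AM on Aug 13.
Subtract 2 hours 45 minutes → departure 4:05 AM UTC on Aug 13.
Lord Howe Island is UTC+10:30: 4:05 AM + 10:30 = 2:35 PM on Aug 13.

2:35 PM on August 13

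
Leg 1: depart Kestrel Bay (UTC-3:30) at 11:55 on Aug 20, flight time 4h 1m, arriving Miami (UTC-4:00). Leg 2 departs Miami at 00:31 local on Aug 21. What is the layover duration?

9 hours 5 minutes

Convert departure to UTC: 11:55 + 3:30 = 15:25 UTC on Aug 20.
Add 4 hours 1 minute flight time → 19:26 UTC.
Miami is UTC−4:00, so local arrival = 19:26 − 4:00 = 15:26 on Aug 20.
Layover = 00:31 − 15:26 (+1 day) = 9 hours 5 minutes.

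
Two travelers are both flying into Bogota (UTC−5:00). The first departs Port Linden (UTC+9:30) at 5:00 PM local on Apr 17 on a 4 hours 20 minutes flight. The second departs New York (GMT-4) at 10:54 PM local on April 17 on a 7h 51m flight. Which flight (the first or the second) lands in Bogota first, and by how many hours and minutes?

the first, by 22 hours 55 minutes

Flight 1 in UTC: 5:00 PM − 9:30 = 7:30 AM on Apr 17.
+4 hours and 20 minutes → arrive 11:50 AM UTC on Apr 17.
Flight 2 in UTC: 10:54 PM + 4:00 = 2:54 AM on Apr 18.
+7 hours 51 minutes → arrive 10:45 AM UTC on Apr 18.
Flight 1 lands earlier by 22 hours 55 minutes.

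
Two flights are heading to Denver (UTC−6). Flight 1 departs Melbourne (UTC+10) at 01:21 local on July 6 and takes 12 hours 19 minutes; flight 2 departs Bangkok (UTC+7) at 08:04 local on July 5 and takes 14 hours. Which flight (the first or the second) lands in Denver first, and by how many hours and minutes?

the second, by 12 hours 36 minutes

Flight 1 in UTC: 01:21 − 10:00 = 15:21 on Jul 5.
+12 hours 19 minutes → arrive 03:40 UTC on Jul 6.
Flight 2 in UTC: 08:04 − 7:00 = 01:04 on Jul 5.
+14 hours → arrive 15:04 UTC on Jul 5.
Flight 2 lands earlier by 12 hours 36 minutes.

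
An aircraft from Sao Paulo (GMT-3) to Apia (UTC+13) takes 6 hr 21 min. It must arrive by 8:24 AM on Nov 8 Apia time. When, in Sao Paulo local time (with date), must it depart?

Target arrival in UTC: 8:24 AM − 13:00 = 7:24 PM on Nov 7.
Subtract 6 hours 21 minutes → departure 1:03 PM UTC on Nov 7.
Sao Paulo is UTC−3:00: 1:03 PM − 3:00 = 10:03 AM on Nov 7.

10:03 AM on Nov 7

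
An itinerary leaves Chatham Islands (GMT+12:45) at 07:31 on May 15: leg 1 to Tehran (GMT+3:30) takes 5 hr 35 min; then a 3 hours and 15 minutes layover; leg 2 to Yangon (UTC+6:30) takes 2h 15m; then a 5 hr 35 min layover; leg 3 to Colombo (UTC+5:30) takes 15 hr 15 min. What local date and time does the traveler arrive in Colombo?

08:11 on May 16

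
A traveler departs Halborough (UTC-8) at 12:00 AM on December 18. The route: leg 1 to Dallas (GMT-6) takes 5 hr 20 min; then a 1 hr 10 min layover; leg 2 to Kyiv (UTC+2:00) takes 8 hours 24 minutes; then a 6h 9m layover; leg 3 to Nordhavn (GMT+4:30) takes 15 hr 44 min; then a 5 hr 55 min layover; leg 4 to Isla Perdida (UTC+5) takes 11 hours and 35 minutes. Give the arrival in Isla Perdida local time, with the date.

7:17 PM on December 20

Convert departure to UTC: 12:00 AM + 8:00 = 8:00 AM UTC on Dec 18.
Add 5 hours and 20 minutes leg 1 → 1:20 PM UTC.
Add 1 hour 10 minutes layover in Dallas → 2:30 PM UTC.
Add 8 hours and 24 minutes leg 2 → 10:54 PM UTC.
Add 6 hours 9 minutes layover in Kyiv → 5:03 AM UTC (Dec 19).
Add 15 hours 44 minutes leg 3 → 8:47 PM UTC.
Add 5 hours 55 minutes layover in Nordhavn → 2:42 AM UTC (Dec 20).
Add 11 hours 35 minutes leg 4 → 2:17 PM UTC.
Isla Perdida is UTC+5:00, so local arrival = 2:17 PM + 5:00 = 7:17 PM on Dec 20.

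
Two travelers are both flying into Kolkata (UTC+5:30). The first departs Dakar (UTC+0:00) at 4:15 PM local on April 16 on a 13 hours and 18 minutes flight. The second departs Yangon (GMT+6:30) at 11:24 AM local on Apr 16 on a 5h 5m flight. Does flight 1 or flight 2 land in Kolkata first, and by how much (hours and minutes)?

Flight 1 departs at 4:15 PM UTC (Apr 16).
+13 hours 18 minutes → arrive 5:33 AM UTC on Apr 17.
Flight 2 in UTC: 11:24 AM − 6:30 = 4:54 AM on Apr 16.
+5 hours 5 minutes → arrive 9:59 AM UTC on Apr 16.
Flight 2 lands earlier by 19 hours 34 minutes.

the second, by 19 hours 34 minutes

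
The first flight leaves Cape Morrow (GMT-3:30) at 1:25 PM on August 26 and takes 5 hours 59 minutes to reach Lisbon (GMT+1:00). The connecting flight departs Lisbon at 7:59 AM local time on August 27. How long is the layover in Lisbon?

Convert departure to UTC: 1:25 PM + 3:30 = 4:55 PM UTC on Aug 26.
Add 5 hours 59 minutes flight time → 10:54 PM UTC.
Lisbon is UTC+1:00, so local arrival = 10:54 PM + 1:00 = 11:54 PM on Aug 26.
Layover = 7:59 AM − 11:54 PM (+1 day) = 8 hours 5 minutes.

8 hours 5 minutes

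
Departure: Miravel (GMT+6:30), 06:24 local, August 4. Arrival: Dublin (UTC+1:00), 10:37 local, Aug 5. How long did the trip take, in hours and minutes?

33 hours 43 minutes

Departure in UTC: 06:24 − 6:30 = 23:54 on Aug 3.
Arrival in UTC: 10:37 − 1:00 = 09:37 on Aug 5.
Elapsed = 09:37 − 23:54 (+2 days) = 33 hours 43 minutes.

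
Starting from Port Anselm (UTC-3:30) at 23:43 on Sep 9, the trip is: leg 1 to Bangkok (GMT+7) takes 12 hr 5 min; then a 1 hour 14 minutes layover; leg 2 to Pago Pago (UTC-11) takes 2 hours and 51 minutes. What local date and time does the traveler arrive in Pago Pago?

Convert departure to UTC: 23:43 + 3:30 = 03:13 UTC on Sep 10.
Add 12 hours 5 minutes leg 1 → 15:18 UTC.
Add 1 hour and 14 minutes layover in Bangkok → 16:32 UTC.
Add 2 hours and 51 minutes leg 2 → 19:23 UTC.
Pago Pago is UTC−11:00, so local arrival = 19:23 − 11:00 = 08:23 on Sep 10.

08:23 on September 10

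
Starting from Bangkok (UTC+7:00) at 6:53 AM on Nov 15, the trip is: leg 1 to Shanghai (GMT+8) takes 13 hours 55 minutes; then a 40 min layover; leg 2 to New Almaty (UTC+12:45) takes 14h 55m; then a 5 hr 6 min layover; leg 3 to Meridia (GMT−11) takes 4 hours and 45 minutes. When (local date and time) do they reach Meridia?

Convert departure to UTC: 6:53 AM − 7:00 = 11:53 PM UTC on Nov 14.
Add 13 hours 55 minutes leg 1 → 1:48 PM UTC (Nov 15).
Add 40 minutes layover in Shanghai → 2:28 PM UTC.
Add 14 hours and 55 minutes leg 2 → 5:23 AM UTC (Nov 16).
Add 5 hours and 6 minutes layover in New Almaty → 10:29 AM UTC.
Add 4 hours and 45 minutes leg 3 → 3:14 PM UTC.
Meridia is UTC−11:00, so local arrival = 3:14 PM − 11:00 = 4:14 AM on Nov 16.

4:14 AM on Nov 16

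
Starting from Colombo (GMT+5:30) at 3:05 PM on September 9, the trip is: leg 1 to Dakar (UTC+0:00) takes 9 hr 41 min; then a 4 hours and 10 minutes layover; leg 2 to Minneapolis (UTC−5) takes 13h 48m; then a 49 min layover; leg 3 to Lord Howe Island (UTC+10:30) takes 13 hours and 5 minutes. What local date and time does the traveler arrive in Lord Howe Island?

1:38 PM on Sep 11

Convert departure to UTC: 3:05 PM − 5:30 = 9:35 AM UTC on Sep 9.
Add 9 hours 41 minutes leg 1 → 7:16 PM UTC.
Add 4 hours 10 minutes layover in Dakar → 11:26 PM UTC.
Add 13 hours and 48 minutes leg 2 → 1:14 PM UTC (Sep 10).
Add 49 minutes layover in Minneapolis → 2:03 PM UTC.
Add 13 hours 5 minutes leg 3 → 3:08 AM UTC (Sep 11).
Lord Howe Island is UTC+10:30, so local arrival = 3:08 AM + 10:30 = 1:38 PM on Sep 11.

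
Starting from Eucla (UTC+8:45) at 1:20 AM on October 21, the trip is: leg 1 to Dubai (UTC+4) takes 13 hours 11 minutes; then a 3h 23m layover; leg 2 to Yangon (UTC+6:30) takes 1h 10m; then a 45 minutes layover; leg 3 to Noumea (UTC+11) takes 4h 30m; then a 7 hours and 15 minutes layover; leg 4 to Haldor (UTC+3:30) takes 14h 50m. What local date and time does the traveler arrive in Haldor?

Convert departure to UTC: 1:20 AM − 8:45 = 4:35 PM UTC on Oct 20.
Add 13 hours 11 minutes leg 1 → 5:46 AM UTC (Oct 21).
Add 3 hours and 23 minutes layover in Dubai → 9:09 AM UTC.
Add 1 hour and 10 minutes leg 2 → 10:19 AM UTC.
Add 45 minutes layover in Yangon → 11:04 AM UTC.
Add 4 hours and 30 minutes leg 3 → 3:34 PM UTC.
Add 7 hours and 15 minutes layover in Noumea → 10:49 PM UTC.
Add 14 hours 50 minutes leg 4 → 1:39 PM UTC (Oct 22).
Haldor is UTC+3:30, so local arrival = 1:39 PM + 3:30 = 5:09 PM on Oct 22.

5:09 PM on Oct 22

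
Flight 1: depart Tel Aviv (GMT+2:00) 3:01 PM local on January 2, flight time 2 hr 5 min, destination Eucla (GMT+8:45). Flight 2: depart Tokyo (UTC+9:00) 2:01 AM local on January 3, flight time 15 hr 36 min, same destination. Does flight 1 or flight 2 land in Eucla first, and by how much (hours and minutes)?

the first, by 17 hours 31 minutes

Flight 1 in UTC: 3:01 PM − 2:00 = 1:01 PM on Jan 2.
+2 hours 5 minutes → arrive 3:06 PM UTC on Jan 2.
Flight 2 in UTC: 2:01 AM − 9:00 = 5:01 PM on Jan 2.
+15 hours and 36 minutes → arrive 8:37 AM UTC on Jan 3.
Flight 1 lands earlier by 17 hours 31 minutes.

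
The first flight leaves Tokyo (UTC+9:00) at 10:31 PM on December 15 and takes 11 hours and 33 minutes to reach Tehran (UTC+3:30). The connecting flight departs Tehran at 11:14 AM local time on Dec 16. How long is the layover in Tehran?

6 hours 40 minutes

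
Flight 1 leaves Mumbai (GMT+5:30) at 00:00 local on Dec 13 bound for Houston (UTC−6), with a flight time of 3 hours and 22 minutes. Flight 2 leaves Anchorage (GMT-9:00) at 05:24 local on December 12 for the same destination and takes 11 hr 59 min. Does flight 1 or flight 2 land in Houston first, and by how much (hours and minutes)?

the first, by 4 hours 31 minutes

Flight 1 in UTC: 00:00 − 5:30 = 18:30 on Dec 12.
+3 hours and 22 minutes → arrive 21:52 UTC on Dec 12.
Flight 2 in UTC: 05:24 + 9:00 = 14:24 on Dec 12.
+11 hours and 59 minutes → arrive 02:23 UTC on Dec 13.
Flight 1 lands earlier by 4 hours 31 minutes.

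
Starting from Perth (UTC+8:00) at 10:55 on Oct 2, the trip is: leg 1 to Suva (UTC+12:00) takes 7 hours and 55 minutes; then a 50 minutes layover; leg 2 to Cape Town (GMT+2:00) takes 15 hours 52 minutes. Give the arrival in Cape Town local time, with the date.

Convert departure to UTC: 10:55 − 8:00 = 02:55 UTC on Oct 2.
Add 7 hours and 55 minutes leg 1 → 10:50 UTC.
Add 50 minutes layover in Suva → 11:40 UTC.
Add 15 hours 52 minutes leg 2 → 03:32 UTC (Oct 3).
Cape Town is UTC+2:00, so local arrival = 03:32 + 2:00 = 05:32 on Oct 3.

05:32 on October 3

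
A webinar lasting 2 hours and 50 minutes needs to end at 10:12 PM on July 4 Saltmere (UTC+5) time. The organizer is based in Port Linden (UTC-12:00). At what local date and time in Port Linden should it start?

2:22 AM on Jul 4

Target end time in UTC: 10:12 PM − 5:00 = 5:12 PM on Jul 4.
Subtract 2 hours and 50 minutes → start 2:22 PM UTC on Jul 4.
Port Linden is UTC−12:00: 2:22 PM − 12:00 = 2:22 AM on Jul 4.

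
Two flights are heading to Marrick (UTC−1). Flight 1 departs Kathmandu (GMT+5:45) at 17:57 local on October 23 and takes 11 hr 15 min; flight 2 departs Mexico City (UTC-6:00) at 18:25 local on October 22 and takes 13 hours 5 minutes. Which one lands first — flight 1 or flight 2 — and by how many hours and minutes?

the second, by 9 hours 57 minutes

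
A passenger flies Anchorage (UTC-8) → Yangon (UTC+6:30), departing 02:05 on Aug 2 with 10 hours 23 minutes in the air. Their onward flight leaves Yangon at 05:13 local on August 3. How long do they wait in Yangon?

2 hours 15 minutes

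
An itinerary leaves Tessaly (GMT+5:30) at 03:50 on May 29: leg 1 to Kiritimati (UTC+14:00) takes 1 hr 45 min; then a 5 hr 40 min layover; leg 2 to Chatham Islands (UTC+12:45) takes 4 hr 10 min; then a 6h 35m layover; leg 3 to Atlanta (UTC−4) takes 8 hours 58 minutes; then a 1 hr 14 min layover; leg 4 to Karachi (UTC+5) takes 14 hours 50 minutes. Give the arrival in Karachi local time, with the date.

22:32 on May 30

Convert departure to UTC: 03:50 − 5:30 = 22:20 UTC on May 28.
Add 1 hour 45 minutes leg 1 → 00:05 UTC (May 29).
Add 5 hours 40 minutes layover in Kiritimati → 05:45 UTC.
Add 4 hours and 10 minutes leg 2 → 09:55 UTC.
Add 6 hours 35 minutes layover in Chatham Islands → 16:30 UTC.
Add 8 hours and 58 minutes leg 3 → 01:28 UTC (May 30).
Add 1 hour and 14 minutes layover in Atlanta → 02:42 UTC.
Add 14 hours and 50 minutes leg 4 → 17:32 UTC.
Karachi is UTC+5:00, so local arrival = 17:32 + 5:00 = 22:32 on May 30.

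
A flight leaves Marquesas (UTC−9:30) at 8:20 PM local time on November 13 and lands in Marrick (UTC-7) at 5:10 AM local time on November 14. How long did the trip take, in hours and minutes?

Departure in UTC: 8:20 PM + 9:30 = 5:50 AM on Nov 14.
Arrival in UTC: 5:10 AM + 7:00 = 12:10 PM on Nov 14.
Elapsed = 12:10 PM − 5:50 AM = 6 hours 20 minutes.

6 hours 20 minutes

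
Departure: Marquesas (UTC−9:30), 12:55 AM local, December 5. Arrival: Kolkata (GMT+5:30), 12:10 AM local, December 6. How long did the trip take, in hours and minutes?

8 hours 15 minutes

Departure in UTC: 12:55 AM + 9:30 = 10:25 AM on Dec 5.
Arrival in UTC: 12:10 AM − 5:30 = 6:40 PM on Dec 5.
Elapsed = 6:40 PM − 10:25 AM = 8 hours 15 minutes.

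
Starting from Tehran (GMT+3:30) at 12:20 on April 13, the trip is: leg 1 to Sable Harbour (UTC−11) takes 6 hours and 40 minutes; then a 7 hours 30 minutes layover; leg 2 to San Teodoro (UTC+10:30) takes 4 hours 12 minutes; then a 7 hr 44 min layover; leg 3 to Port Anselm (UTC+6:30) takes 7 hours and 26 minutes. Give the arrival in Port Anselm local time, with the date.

Convert departure to UTC: 12:20 − 3:30 = 08:50 UTC on Apr 13.
Add 6 hours and 40 minutes leg 1 → 15:30 UTC.
Add 7 hours and 30 minutes layover in Sable Harbour → 23:00 UTC.
Add 4 hours and 12 minutes leg 2 → 03:12 UTC (Apr 14).
Add 7 hours 44 minutes layover in San Teodoro → 10:56 UTC.
Add 7 hours and 26 minutes leg 3 → 18:22 UTC.
Port Anselm is UTC+6:30, so local arrival = 18:22 + 6:30 = 00:52 on Apr 15.

00:52 on April 15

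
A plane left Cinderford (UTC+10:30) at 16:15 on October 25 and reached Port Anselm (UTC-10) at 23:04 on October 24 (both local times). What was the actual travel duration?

Departure in UTC: 16:15 − 10:30 = 05:45 on Oct 25.
Arrival in UTC: 23:04 + 10:00 = 09:04 on Oct 25.
Elapsed = 09:04 − 05:45 = 3 hours 19 minutes.

3 hours 19 minutes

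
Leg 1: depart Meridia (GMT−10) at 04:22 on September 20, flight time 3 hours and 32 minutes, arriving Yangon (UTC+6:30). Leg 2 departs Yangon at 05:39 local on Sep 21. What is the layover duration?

5 hours 15 minutes

Convert departure to UTC: 04:22 + 10:00 = 14:22 UTC on Sep 20.
Add 3 hours and 32 minutes flight time → 17:54 UTC.
Yangon is UTC+6:30, so local arrival = 17:54 + 6:30 = 00:24 on Sep 21.
Layover = 05:39 − 00:24 = 5 hours 15 minutes.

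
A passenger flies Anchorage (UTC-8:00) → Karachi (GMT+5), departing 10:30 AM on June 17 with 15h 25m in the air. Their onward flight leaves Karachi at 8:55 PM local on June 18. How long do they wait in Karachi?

6 hours

Convert departure to UTC: 10:30 AM + 8:00 = 6:30 PM UTC on Jun 17.
Add 15 hours 25 minutes flight time → 9:55 AM UTC (Jun 18).
Karachi is UTC+5:00, so local arrival = 9:55 AM + 5:00 = 2:55 PM on Jun 18.
Layover = 8:55 PM − 2:55 PM = 6 hours.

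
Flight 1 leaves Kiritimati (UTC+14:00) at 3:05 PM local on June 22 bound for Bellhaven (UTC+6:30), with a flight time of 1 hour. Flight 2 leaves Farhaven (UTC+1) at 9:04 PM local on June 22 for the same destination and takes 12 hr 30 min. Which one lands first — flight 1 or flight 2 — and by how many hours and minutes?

the first, by 30 hours 29 minutes

Flight 1 in UTC: 3:05 PM − 14:00 = 1:05 AM on Jun 22.
+1 hour → arrive 2:05 AM UTC on Jun 22.
Flight 2 in UTC: 9:04 PM − 1:00 = 8:04 PM on Jun 22.
+12 hours 30 minutes → arrive 8:34 AM UTC on Jun 23.
Flight 1 lands earlier by 30 hours 29 minutes.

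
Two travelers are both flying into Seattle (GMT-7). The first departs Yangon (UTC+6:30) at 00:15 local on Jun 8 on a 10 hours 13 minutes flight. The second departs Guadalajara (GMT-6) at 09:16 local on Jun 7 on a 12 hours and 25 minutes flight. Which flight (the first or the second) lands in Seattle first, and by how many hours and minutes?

the second, by 17 minutes

Flight 1 in UTC: 00:15 − 6:30 = 17:45 on Jun 7.
+10 hours and 13 minutes → arrive 03:58 UTC on Jun 8.
Flight 2 in UTC: 09:16 + 6:00 = 15:16 on Jun 7.
+12 hours and 25 minutes → arrive 03:41 UTC on Jun 8.
Flight 2 lands earlier by 17 minutes.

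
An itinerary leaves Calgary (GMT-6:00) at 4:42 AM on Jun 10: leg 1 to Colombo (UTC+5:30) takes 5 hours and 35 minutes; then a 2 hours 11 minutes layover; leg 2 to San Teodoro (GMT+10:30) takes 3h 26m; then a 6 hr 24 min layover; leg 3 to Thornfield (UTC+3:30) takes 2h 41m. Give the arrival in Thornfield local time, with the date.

10:29 AM on Jun 11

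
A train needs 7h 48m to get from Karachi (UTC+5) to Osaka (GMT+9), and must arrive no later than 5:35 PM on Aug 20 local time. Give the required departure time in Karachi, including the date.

5:47 AM on August 20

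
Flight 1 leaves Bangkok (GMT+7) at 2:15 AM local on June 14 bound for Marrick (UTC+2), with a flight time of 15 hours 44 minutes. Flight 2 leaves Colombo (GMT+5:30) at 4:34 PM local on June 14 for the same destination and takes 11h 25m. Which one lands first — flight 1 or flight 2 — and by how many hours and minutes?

Flight 1 in UTC: 2:15 AM − 7:00 = 7:15 PM on Jun 13.
+15 hours and 44 minutes → arrive 10:59 AM UTC on Jun 14.
Flight 2 in UTC: 4:34 PM − 5:30 = 11:04 AM on Jun 14.
+11 hours and 25 minutes → arrive 10:29 PM UTC on Jun 14.
Flight 1 lands earlier by 11 hours 30 minutes.

the first, by 11 hours 30 minutes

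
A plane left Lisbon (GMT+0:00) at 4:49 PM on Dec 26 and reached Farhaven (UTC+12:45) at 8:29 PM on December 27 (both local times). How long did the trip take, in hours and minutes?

Departure is already UTC: 4:49 PM on Dec 26.
Arrival in UTC: 8:29 PM − 12:45 = 7:44 AM on Dec 27.
Elapsed = 7:44 AM − 4:49 PM (+1 day) = 14 hours 55 minutes.

14 hours 55 minutes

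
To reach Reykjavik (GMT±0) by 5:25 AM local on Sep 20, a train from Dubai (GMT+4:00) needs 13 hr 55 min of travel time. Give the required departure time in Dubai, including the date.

7:30 PM on September 19

Target arrival is already UTC: 5:25 AM on Sep 20.
Subtract 13 hours and 55 minutes → departure 3:30 PM UTC on Sep 19.
Dubai is UTC+4:00: 3:30 PM + 4:00 = 7:30 PM on Sep 19.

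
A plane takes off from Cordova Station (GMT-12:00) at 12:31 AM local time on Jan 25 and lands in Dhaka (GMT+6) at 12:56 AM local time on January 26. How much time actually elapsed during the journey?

Departure in UTC: 12:31 AM + 12:00 = 12:31 PM on Jan 25.
Arrival in UTC: 12:56 AM − 6:00 = 6:56 PM on Jan 25.
Elapsed = 6:56 PM − 12:31 PM = 6 hours 25 minutes.

6 hours 25 minutes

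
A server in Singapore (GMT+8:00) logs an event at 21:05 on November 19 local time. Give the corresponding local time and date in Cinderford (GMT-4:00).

In UTC: 21:05 − 8:00 = 13:05 on Nov 19.
Cinderford is UTC−4:00: 13:05 − 4:00 = 09:05 on Nov 19.

09:05 on November 19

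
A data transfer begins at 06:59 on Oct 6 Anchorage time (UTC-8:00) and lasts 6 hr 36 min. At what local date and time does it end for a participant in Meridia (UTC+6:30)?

04:05 on October 7

Convert start to UTC: 06:59 + 8:00 = 14:59 UTC on Oct 6.
Add 6 hours 36 minutes duration → 21:35 UTC.
Meridia is UTC+6:30, so local end time = 21:35 + 6:30 = 04:05 on Oct 7.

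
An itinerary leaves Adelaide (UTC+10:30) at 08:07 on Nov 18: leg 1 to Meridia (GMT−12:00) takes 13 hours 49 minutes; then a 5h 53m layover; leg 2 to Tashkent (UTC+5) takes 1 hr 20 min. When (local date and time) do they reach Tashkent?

23:39 on November 18

Convert departure to UTC: 08:07 − 10:30 = 21:37 UTC on Nov 17.
Add 13 hours and 49 minutes leg 1 → 11:26 UTC (Nov 18).
Add 5 hours 53 minutes layover in Meridia → 17:19 UTC.
Add 1 hour 20 minutes leg 2 → 18:39 UTC.
Tashkent is UTC+5:00, so local arrival = 18:39 + 5:00 = 23:39 on Nov 18.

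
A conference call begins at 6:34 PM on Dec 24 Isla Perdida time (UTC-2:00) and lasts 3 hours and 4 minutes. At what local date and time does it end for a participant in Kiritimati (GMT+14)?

Convert start to UTC: 6:34 PM + 2:00 = 8:34 PM UTC on Dec 24.
Add 3 hours 4 minutes duration → 11:38 PM UTC.
Kiritimati is UTC+14:00, so local end time = 11:38 PM + 14:00 = 1:38 PM on Dec 25.

1:38 PM on December 25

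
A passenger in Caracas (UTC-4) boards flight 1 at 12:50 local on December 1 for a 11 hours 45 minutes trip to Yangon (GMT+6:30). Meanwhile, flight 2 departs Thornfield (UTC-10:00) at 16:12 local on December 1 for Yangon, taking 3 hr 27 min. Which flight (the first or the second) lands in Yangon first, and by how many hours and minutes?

the first, by 1 hour 4 minutes

Flight 1 in UTC: 12:50 + 4:00 = 16:50 on Dec 1.
+11 hours 45 minutes → arrive 04:35 UTC on Dec 2.
Flight 2 in UTC: 16:12 + 10:00 = 02:12 on Dec 2.
+3 hours and 27 minutes → arrive 05:39 UTC on Dec 2.
Flight 1 lands earlier by 1 hour 4 minutes.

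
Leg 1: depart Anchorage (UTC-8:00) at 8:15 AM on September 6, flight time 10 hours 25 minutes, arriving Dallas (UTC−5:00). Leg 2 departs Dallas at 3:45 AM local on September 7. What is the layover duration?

6 hours 5 minutes

Convert departure to UTC: 8:15 AM + 8:00 = 4:15 PM UTC on Sep 6.
Add 10 hours and 25 minutes flight time → 2:40 AM UTC (Sep 7).
Dallas is UTC−5:00, so local arrival = 2:40 AM − 5:00 = 9:40 PM on Sep 6.
Layover = 3:45 AM − 9:40 PM (+1 day) = 6 hours 5 minutes.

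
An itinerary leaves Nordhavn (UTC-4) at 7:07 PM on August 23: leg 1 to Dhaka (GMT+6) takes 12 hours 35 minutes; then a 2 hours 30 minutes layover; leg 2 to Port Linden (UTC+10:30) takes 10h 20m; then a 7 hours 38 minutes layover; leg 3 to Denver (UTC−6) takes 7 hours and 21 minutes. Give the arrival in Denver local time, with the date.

9:31 AM on Aug 25

Convert departure to UTC: 7:07 PM + 4:00 = 11:07 PM UTC on Aug 23.
Add 12 hours and 35 minutes leg 1 → 11:42 AM UTC (Aug 24).
Add 2 hours and 30 minutes layover in Dhaka → 2:12 PM UTC.
Add 10 hours and 20 minutes leg 2 → 12:32 AM UTC (Aug 25).
Add 7 hours and 38 minutes layover in Port Linden → 8:10 AM UTC.
Add 7 hours 21 minutes leg 3 → 3:31 PM UTC.
Denver is UTC−6:00, so local arrival = 3:31 PM − 6:00 = 9:31 AM on Aug 25.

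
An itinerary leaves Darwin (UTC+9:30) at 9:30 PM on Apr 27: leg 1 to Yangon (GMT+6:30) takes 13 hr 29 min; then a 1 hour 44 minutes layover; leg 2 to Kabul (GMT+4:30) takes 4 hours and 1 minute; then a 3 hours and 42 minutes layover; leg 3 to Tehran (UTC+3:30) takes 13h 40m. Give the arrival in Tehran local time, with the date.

4:06 AM on April 29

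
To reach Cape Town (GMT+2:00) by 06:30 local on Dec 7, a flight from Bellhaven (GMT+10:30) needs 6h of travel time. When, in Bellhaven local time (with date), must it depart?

09:00 on December 7

Target arrival in UTC: 06:30 − 2:00 = 04:30 on Dec 7.
Subtract 6 hours → departure 22:30 UTC on Dec 6.
Bellhaven is UTC+10:30: 22:30 + 10:30 = 09:00 on Dec 7.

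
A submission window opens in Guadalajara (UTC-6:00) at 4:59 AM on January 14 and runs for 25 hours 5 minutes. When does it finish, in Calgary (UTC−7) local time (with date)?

Convert start to UTC: 4:59 AM + 6:00 = 10:59 AM UTC on Jan 14.
Add 25 hours and 5 minutes duration → 12:04 PM UTC (Jan 15).
Calgary is UTC−7:00, so local end time = 12:04 PM − 7:00 = 5:04 AM on Jan 15.

5:04 AM on January 15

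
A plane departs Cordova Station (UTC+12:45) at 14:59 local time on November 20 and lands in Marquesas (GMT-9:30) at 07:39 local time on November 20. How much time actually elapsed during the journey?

14 hours 55 minutes

Departure in UTC: 14:59 − 12:45 = 02:14 on Nov 20.
Arrival in UTC: 07:39 + 9:30 = 17:09 on Nov 20.
Elapsed = 17:09 − 02:14 = 14 hours 55 minutes.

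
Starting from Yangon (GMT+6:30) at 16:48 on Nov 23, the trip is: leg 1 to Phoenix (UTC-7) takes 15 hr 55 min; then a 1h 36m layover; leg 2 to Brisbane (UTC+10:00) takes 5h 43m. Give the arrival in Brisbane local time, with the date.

19:32 on November 24

Convert departure to UTC: 16:48 − 6:30 = 10:18 UTC on Nov 23.
Add 15 hours and 55 minutes leg 1 → 02:13 UTC (Nov 24).
Add 1 hour and 36 minutes layover in Phoenix → 03:49 UTC.
Add 5 hours and 43 minutes leg 2 → 09:32 UTC.
Brisbane is UTC+10:00, so local arrival = 09:32 + 10:00 = 19:32 on Nov 24.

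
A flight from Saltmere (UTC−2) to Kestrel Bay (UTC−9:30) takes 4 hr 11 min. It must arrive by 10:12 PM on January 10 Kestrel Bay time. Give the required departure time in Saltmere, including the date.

Target arrival in UTC: 10:12 PM + 9:30 = 7:42 AM on Jan 11.
Subtract 4 hours and 11 minutes → departure 3:31 AM UTC on Jan 11.
Saltmere is UTC−2:00: 3:31 AM − 2:00 = 1:31 AM on Jan 11.

1:31 AM on January 11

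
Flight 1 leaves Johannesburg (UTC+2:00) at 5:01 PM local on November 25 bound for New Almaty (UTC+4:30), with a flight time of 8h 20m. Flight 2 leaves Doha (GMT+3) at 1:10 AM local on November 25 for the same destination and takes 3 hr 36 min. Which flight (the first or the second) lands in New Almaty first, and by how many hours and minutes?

the second, by 21 hours 35 minutes

Flight 1 in UTC: 5:01 PM − 2:00 = 3:01 PM on Nov 25.
+8 hours and 20 minutes → arrive 11:21 PM UTC on Nov 25.
Flight 2 in UTC: 1:10 AM − 3:00 = 10:10 PM on Nov 24.
+3 hours 36 minutes → arrive 1:46 AM UTC on Nov 25.
Flight 2 lands earlier by 21 hours 35 minutes.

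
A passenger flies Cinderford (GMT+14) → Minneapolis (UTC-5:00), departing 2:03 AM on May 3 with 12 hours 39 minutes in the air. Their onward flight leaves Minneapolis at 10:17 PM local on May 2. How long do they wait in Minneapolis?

2 hours 35 minutes

Convert departure to UTC: 2:03 AM − 14:00 = 12:03 PM UTC on May 2.
Add 12 hours and 39 minutes flight time → 12:42 AM UTC (May 3).
Minneapolis is UTC−5:00, so local arrival = 12:42 AM − 5:00 = 7:42 PM on May 2.
Layover = 10:17 PM − 7:42 PM = 2 hours 35 minutes.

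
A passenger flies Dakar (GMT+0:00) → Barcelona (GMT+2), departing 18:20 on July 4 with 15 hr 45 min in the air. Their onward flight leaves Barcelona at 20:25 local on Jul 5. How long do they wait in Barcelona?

8 hours 20 minutes

Dakar is at UTC+0, so departure is already 18:20 UTC on Jul 4.
Add 15 hours and 45 minutes flight time → 10:05 UTC (Jul 5).
Barcelona is UTC+2:00, so local arrival = 10:05 + 2:00 = 12:05 on Jul 5.
Layover = 20:25 − 12:05 = 8 hours 20 minutes.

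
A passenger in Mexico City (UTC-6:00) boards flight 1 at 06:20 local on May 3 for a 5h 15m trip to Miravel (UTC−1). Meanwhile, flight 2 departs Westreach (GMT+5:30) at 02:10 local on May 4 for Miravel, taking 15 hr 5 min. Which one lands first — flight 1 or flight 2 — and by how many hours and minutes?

the first, by 18 hours 10 minutes

Flight 1 in UTC: 06:20 + 6:00 = 12:20 on May 3.
+5 hours and 15 minutes → arrive 17:35 UTC on May 3.
Flight 2 in UTC: 02:10 − 5:30 = 20:40 on May 3.
+15 hours 5 minutes → arrive 11:45 UTC on May 4.
Flight 1 lands earlier by 18 hours 10 minutes.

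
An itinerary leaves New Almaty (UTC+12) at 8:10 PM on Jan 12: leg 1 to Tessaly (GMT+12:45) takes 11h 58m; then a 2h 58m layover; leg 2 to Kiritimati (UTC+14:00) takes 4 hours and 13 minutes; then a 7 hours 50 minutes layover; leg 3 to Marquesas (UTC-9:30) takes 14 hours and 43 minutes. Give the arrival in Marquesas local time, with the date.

Convert departure to UTC: 8:10 PM − 12:00 = 8:10 AM UTC on Jan 12.
Add 11 hours 58 minutes leg 1 → 8:08 PM UTC.
Add 2 hours and 58 minutes layover in Tessaly → 11:06 PM UTC.
Add 4 hours and 13 minutes leg 2 → 3:19 AM UTC (Jan 13).
Add 7 hours 50 minutes layover in Kiritimati → 11:09 AM UTC.
Add 14 hours and 43 minutes leg 3 → 1:52 AM UTC (Jan 14).
Marquesas is UTC−9:30, so local arrival = 1:52 AM − 9:30 = 4:22 PM on Jan 13.

4:22 PM on January 13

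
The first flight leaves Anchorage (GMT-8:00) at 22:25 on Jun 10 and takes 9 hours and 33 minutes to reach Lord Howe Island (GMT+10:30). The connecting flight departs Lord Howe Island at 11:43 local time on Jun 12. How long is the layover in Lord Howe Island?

Convert departure to UTC: 22:25 + 8:00 = 06:25 UTC on Jun 11.
Add 9 hours 33 minutes flight time → 15:58 UTC.
Lord Howe Island is UTC+10:30, so local arrival = 15:58 + 10:30 = 02:28 on Jun 12.
Layover = 11:43 − 02:28 = 9 hours 15 minutes.

9 hours 15 minutes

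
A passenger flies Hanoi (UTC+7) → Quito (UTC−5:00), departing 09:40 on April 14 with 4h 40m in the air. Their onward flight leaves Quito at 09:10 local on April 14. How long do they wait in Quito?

6 hours 50 minutes

Convert departure to UTC: 09:40 − 7:00 = 02:40 UTC on Apr 14.
Add 4 hours 40 minutes flight time → 07:20 UTC.
Quito is UTC−5:00, so local arrival = 07:20 − 5:00 = 02:20 on Apr 14.
Layover = 09:10 − 02:20 = 6 hours 50 minutes.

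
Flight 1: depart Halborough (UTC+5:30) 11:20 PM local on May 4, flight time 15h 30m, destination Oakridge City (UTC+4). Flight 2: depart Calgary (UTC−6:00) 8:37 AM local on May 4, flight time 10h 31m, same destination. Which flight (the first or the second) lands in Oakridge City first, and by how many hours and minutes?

the second, by 8 hours 12 minutes

Flight 1 in UTC: 11:20 PM − 5:30 = 5:50 PM on May 4.
+15 hours and 30 minutes → arrive 9:20 AM UTC on May 5.
Flight 2 in UTC: 8:37 AM + 6:00 = 2:37 PM on May 4.
+10 hours 31 minutes → arrive 1:08 AM UTC on May 5.
Flight 2 lands earlier by 8 hours 12 minutes.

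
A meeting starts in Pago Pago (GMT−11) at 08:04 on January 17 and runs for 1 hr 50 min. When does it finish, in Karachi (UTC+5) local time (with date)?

01:54 on January 18

Convert start to UTC: 08:04 + 11:00 = 19:04 UTC on Jan 17.
Add 1 hour and 50 minutes duration → 20:54 UTC.
Karachi is UTC+5:00, so local end time = 20:54 + 5:00 = 01:54 on Jan 18.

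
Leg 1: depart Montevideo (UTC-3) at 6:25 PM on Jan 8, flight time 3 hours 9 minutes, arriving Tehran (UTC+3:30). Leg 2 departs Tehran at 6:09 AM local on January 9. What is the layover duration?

Convert departure to UTC: 6:25 PM + 3:00 = 9:25 PM UTC on Jan 8.
Add 3 hours and 9 minutes flight time → 12:34 AM UTC (Jan 9).
Tehran is UTC+3:30, so local arrival = 12:34 AM + 3:30 = 4:04 AM on Jan 9.
Layover = 6:09 AM − 4:04 AM = 2 hours 5 minutes.

2 hours 5 minutes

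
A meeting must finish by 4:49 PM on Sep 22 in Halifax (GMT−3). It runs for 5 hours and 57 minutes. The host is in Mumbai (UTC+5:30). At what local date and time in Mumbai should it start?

Target end time in UTC: 4:49 PM + 3:00 = 7:49 PM on Sep 22.
Subtract 5 hours and 57 minutes → start 1:52 PM UTC on Sep 22.
Mumbai is UTC+5:30: 1:52 PM + 5:30 = 7:22 PM on Sep 22.

7:22 PM on Sep 22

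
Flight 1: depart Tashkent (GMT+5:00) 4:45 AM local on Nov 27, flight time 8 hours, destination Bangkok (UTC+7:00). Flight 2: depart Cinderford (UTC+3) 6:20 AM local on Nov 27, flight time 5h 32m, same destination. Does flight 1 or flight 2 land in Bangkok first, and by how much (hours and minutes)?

the first, by 1 hour 7 minutes

Flight 1 in UTC: 4:45 AM − 5:00 = 11:45 PM on Nov 26.
+8 hours → arrive 7:45 AM UTC on Nov 27.
Flight 2 in UTC: 6:20 AM − 3:00 = 3:20 AM on Nov 27.
+5 hours and 32 minutes → arrive 8:52 AM UTC on Nov 27.
Flight 1 lands earlier by 1 hour 7 minutes.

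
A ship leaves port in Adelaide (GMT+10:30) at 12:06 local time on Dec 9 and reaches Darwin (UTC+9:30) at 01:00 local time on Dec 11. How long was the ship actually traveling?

37 hours 54 minutes

Departure in UTC: 12:06 − 10:30 = 01:36 on Dec 9.
Arrival in UTC: 01:00 − 9:30 = 15:30 on Dec 10.
Elapsed = 15:30 − 01:36 (+1 day) = 37 hours 54 minutes.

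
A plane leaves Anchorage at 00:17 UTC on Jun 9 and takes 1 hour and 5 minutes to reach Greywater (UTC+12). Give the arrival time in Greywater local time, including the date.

Departure is given in UTC: 00:17 on Jun 9.
Add 1 hour and 5 minutes → 01:22 UTC.
Greywater is UTC+12:00: 01:22 + 12:00 = 13:22 on Jun 9.

13:22 on Jun 9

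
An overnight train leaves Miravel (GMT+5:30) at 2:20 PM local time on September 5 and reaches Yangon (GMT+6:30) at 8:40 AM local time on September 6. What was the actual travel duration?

17 hours 20 minutes

Departure in UTC: 2:20 PM − 5:30 = 8:50 AM on Sep 5.
Arrival in UTC: 8:40 AM − 6:30 = 2:10 AM on Sep 6.
Elapsed = 2:10 AM − 8:50 AM (+1 day) = 17 hours 20 minutes.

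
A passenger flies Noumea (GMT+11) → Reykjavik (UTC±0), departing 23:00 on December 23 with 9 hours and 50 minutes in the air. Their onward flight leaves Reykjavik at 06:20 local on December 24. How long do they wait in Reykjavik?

Convert departure to UTC: 23:00 − 11:00 = 12:00 UTC on Dec 23.
Add 9 hours 50 minutes flight time → 21:50 UTC.
Reykjavik is UTC+0, so local arrival is the same: 21:50 on Dec 23.
Layover = 06:20 − 21:50 (+1 day) = 8 hours 30 minutes.

8 hours 30 minutes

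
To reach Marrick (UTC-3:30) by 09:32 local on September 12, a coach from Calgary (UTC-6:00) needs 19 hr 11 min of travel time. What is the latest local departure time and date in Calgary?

11:51 on September 11

Target arrival in UTC: 09:32 + 3:30 = 13:02 on Sep 12.
Subtract 19 hours and 11 minutes → departure 17:51 UTC on Sep 11.
Calgary is UTC−6:00: 17:51 − 6:00 = 11:51 on Sep 11.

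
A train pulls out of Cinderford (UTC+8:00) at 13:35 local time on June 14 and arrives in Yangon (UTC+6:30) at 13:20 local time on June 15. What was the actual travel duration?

25 hours 15 minutes

Departure in UTC: 13:35 − 8:00 = 05:35 on Jun 14.
Arrival in UTC: 13:20 − 6:30 = 06:50 on Jun 15.
Elapsed = 06:50 − 05:35 (+1 day) = 25 hours 15 minutes.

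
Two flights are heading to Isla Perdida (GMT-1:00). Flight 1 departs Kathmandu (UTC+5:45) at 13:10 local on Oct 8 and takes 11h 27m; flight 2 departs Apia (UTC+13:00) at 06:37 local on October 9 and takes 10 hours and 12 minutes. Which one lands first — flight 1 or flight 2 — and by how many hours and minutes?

the first, by 8 hours 57 minutes

Flight 1 in UTC: 13:10 − 5:45 = 07:25 on Oct 8.
+11 hours and 27 minutes → arrive 18:52 UTC on Oct 8.
Flight 2 in UTC: 06:37 − 13:00 = 17:37 on Oct 8.
+10 hours 12 minutes → arrive 03:49 UTC on Oct 9.
Flight 1 lands earlier by 8 hours 57 minutes.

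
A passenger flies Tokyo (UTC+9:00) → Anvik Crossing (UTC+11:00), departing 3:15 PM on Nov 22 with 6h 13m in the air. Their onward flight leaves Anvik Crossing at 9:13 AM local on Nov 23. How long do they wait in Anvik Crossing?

Convert departure to UTC: 3:15 PM − 9:00 = 6:15 AM UTC on Nov 22.
Add 6 hours and 13 minutes flight time → 12:28 PM UTC.
Anvik Crossing is UTC+11:00, so local arrival = 12:28 PM + 11:00 = 11:28 PM on Nov 22.
Layover = 9:13 AM − 11:28 PM (+1 day) = 9 hours 45 minutes.

9 hours 45 minutes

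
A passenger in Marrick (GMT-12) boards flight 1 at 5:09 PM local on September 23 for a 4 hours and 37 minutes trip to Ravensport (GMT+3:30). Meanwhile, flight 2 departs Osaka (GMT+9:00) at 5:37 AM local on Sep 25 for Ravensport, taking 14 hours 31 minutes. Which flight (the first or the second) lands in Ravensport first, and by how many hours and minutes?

the first, by 25 hours 22 minutes

Flight 1 in UTC: 5:09 PM + 12:00 = 5:09 AM on Sep 24.
+4 hours and 37 minutes → arrive 9:46 AM UTC on Sep 24.
Flight 2 in UTC: 5:37 AM − 9:00 = 8:37 PM on Sep 24.
+14 hours 31 minutes → arrive 11:08 AM UTC on Sep 25.
Flight 1 lands earlier by 25 hours 22 minutes.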